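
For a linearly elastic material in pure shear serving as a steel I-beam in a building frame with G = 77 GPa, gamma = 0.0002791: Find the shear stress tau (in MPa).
Model: a linearly elastic material in pure shear, so tau = G·gamma.
Convert to SI units:
  G = 77 GPa = 7.7 × 10¹⁰ Pa
Substitute:
  tau = (7.7 × 10¹⁰) × 0.0002791
  tau = 2.149 × 10⁷ Pa
Convert: tau = 2.149 × 10⁷ Pa = 21.49 MPa
Final answer: tau = 21.49 MPa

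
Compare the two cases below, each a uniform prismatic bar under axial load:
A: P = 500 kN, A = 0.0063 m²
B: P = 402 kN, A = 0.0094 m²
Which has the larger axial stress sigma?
Model: a uniform prismatic bar under axial load, so sigma = P / A (SI units).
  A: sigma = 500000 / 0.0063 = 7.937 × 10⁷ Pa = 79.37 MPa
  B: sigma = 402000 / 0.0094 = 4.277 × 10⁷ Pa = 42.77 MPa
79.37 MPa > 42.77 MPa, so A is larger.
Final answer: A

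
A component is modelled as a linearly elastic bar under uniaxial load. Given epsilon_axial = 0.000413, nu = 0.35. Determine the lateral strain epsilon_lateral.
Model: a linearly elastic bar under uniaxial load, so epsilon_lateral = -nu·epsilon_axial.
Substitute:
  epsilon_lateral = -(0.35 × 0.000413)
  epsilon_lateral = -0.0001445
Final answer: epsilon_lateral = -0.0001445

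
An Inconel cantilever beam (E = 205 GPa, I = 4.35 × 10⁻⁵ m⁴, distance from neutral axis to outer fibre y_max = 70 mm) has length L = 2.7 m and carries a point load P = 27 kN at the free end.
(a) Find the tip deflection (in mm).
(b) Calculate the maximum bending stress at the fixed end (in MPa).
(a) Tip deflection of a cantilever with an end point load: δ = P·L^3 / (3·E·I). Convert P = 27 kN = 27000 N, E = 205 GPa = 2.05 × 10¹¹ Pa.
  δ = (27000 × 2.7^3) / (3 × (2.05 × 10¹¹) × (4.35 × 10⁻⁵)) = 0.01987 m = 19.87 mm
(b) Maximum bending moment at the fixed end: M = P·L = 27000 × 2.7 = 72900 N·m. Convert y_max = 70 mm = 0.07 m.
  σ = M·y_max / I = (72900 × 0.07) / (4.35 × 10⁻⁵) = 1.173 × 10⁸ Pa = 117.3 MPa
Final answer: (a) δ = 19.87 mm, (b) σ = 117.3 MPa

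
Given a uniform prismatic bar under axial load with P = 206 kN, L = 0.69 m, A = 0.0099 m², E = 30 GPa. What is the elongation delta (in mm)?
Model: a uniform prismatic bar under axial load, so delta = (P·L) / (A·E).
Convert to SI units:
  P = 206 kN = 206000 N
  E = 30 GPa = 3 × 10¹⁰ Pa
Substitute:
  delta = (206000 × 0.69) / (0.0099 × (3 × 10¹⁰))
  delta = 0.0004786 m
Convert: delta = 0.0004786 m = 0.4786 mm
Final answer: delta = 0.4786 mm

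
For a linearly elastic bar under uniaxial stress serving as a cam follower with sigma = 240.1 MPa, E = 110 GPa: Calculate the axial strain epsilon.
Model: a linearly elastic bar under uniaxial stress, so epsilon = sigma / E.
Convert to SI units:
  sigma = 240.1 MPa = 2.401 × 10⁸ Pa
  E = 110 GPa = 1.1 × 10¹¹ Pa
Substitute:
  epsilon = (2.401 × 10⁸) / (1.1 × 10¹¹)
  epsilon = 0.002183
Final answer: epsilon = 0.002183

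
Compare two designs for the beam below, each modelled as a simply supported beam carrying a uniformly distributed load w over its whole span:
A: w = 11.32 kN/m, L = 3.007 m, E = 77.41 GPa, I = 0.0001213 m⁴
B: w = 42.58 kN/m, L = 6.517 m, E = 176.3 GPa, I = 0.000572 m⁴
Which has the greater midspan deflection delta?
Model: a simply supported beam carrying a uniformly distributed load w over its whole span, so delta = (5·w·L^4) / (384·E·I) (SI units).
  A: delta = (5 × 11320 × 3.007^4) / (384 × (7.741 × 10¹⁰) × 0.0001213) = 0.001283 m = 1.283 mm
  B: delta = (5 × 42580 × 6.517^4) / (384 × (1.763 × 10¹¹) × 0.000572) = 0.009917 m = 9.917 mm
9.917 mm > 1.283 mm, so B is larger.
Final answer: B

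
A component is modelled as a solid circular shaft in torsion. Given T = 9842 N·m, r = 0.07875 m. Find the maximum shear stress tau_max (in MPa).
Model: a solid circular shaft in torsion, so tau_max = (2·T) / (π·r^3).
Substitute:
  tau_max = (2 × 9842) / (π × 0.07875^3)
  tau_max = 1.283 × 10⁷ Pa
Convert: tau_max = 1.283 × 10⁷ Pa = 12.83 MPa
Final answer: tau_max = 12.83 MPa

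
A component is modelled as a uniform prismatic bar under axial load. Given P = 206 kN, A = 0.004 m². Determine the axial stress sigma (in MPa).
Model: a uniform prismatic bar under axial load, so sigma = P / A.
Convert to SI units:
  P = 206 kN = 206000 N
Substitute:
  sigma = 206000 / 0.004
  sigma = 5.15 × 10⁷ Pa
Convert: sigma = 5.15 × 10⁷ Pa = 51.5 MPa
Final answer: sigma = 51.5 MPa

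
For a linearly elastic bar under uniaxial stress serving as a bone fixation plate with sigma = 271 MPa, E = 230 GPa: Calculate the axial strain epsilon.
Model: a linearly elastic bar under uniaxial stress, so epsilon = sigma / E.
Convert to SI units:
  sigma = 271 MPa = 2.71 × 10⁸ Pa
  E = 230 GPa = 2.3 × 10¹¹ Pa
Substitute:
  epsilon = (2.71 × 10⁸) / (2.3 × 10¹¹)
  epsilon = 0.001178
Final answer: epsilon = 0.001178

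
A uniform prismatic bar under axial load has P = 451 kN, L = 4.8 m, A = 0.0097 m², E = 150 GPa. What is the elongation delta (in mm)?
Model: a uniform prismatic bar under axial load, so delta = (P·L) / (A·E).
Convert to SI units:
  P = 451 kN = 451000 N
  E = 150 GPa = 1.5 × 10¹¹ Pa
Substitute:
  delta = (451000 × 4.8) / (0.0097 × (1.5 × 10¹¹))
  delta = 0.001488 m
Convert: delta = 0.001488 m = 1.488 mm
Final answer: delta = 1.488 mm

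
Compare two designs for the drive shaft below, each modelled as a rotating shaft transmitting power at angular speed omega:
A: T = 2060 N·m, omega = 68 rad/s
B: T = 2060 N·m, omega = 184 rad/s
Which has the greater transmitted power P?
Model: a rotating shaft transmitting power at angular speed omega, so P = T·omega (SI units).
  A: P = 2060 × 68 = 140100 W = 140.1 kW
  B: P = 2060 × 184 = 379000 W = 379 kW
379 kW > 140.1 kW, so B is larger.
Final answer: B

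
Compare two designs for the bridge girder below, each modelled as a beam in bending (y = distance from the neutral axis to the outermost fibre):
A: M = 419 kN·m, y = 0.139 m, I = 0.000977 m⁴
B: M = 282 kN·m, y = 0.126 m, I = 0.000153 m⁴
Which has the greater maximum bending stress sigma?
Model: a beam in bending (y = distance from the neutral axis to the outermost fibre), so sigma = (M·y) / I (SI units).
  A: sigma = (419000 × 0.139) / 0.000977 = 5.961 × 10⁷ Pa = 59.61 MPa
  B: sigma = (282000 × 0.126) / 0.000153 = 2.322 × 10⁸ Pa = 232.2 MPa
232.2 MPa > 59.61 MPa, so B is larger.
Final answer: B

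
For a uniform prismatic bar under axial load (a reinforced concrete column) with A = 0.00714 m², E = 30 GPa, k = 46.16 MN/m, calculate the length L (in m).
Model: a uniform prismatic bar under axial load, so k = (A·E) / L.
Solve for L: L = (A·E) / k.
Convert to SI units:
  E = 30 GPa = 3 × 10¹⁰ Pa
  k = 46.16 MN/m = 4.616 × 10⁷ N/m
Substitute:
  L = (0.00714 × (3 × 10¹⁰)) / (4.616 × 10⁷)
  L = 4.64 m
Final answer: L = 4.64 m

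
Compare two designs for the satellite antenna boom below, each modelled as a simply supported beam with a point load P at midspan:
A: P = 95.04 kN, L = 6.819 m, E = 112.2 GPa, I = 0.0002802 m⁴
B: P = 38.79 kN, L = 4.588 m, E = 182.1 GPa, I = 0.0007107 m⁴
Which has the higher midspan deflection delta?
Model: a simply supported beam with a point load P at midspan, so delta = (P·L^3) / (48·E·I) (SI units).
  A: delta = (95040 × 6.819^3) / (48 × (1.122 × 10¹¹) × 0.0002802) = 0.01997 m = 19.97 mm
  B: delta = (38790 × 4.588^3) / (48 × (1.821 × 10¹¹) × 0.0007107) = 0.000603 m = 0.603 mm
19.97 mm > 0.603 mm, so A is larger.
Final answer: A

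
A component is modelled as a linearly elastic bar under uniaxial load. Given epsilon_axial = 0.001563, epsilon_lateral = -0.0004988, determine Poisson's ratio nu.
Model: a linearly elastic bar under uniaxial load, so epsilon_lateral = -nu·epsilon_axial.
Solve for nu: nu = -epsilon_lateral / epsilon_axial.
Substitute:
  nu = -(-0.0004988) / 0.001563
  nu = 0.3191
Final answer: nu = 0.3191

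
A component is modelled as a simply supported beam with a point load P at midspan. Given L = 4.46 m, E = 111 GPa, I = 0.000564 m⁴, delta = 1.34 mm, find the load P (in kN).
Model: a simply supported beam with a point load P at midspan, so delta = (P·L^3) / (48·E·I).
Solve for P: P = (48·delta·E·I) / L^3.
Convert to SI units:
  E = 111 GPa = 1.11 × 10¹¹ Pa
  delta = 1.34 mm = 0.00134 m
Substitute:
  P = (48 × 0.00134 × (1.11 × 10¹¹) × 0.000564) / 4.46^3
  P = 45390 N
Convert: P = 45390 N = 45.39 kN
Final answer: P = 45.39 kN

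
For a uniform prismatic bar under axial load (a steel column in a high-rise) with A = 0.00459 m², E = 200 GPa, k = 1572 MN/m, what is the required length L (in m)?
Model: a uniform prismatic bar under axial load, so k = (A·E) / L.
Solve for L: L = (A·E) / k.
Convert to SI units:
  E = 200 GPa = 2 × 10¹¹ Pa
  k = 1572 MN/m = 1.572 × 10⁹ N/m
Substitute:
  L = (0.00459 × (2 × 10¹¹)) / (1.572 × 10⁹)
  L = 0.584 m
Final answer: L = 0.584 m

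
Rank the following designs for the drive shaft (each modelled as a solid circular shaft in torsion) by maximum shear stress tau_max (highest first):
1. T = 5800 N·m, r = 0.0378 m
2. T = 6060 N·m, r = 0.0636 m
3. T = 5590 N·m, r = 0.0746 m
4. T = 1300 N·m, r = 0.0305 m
Model: a solid circular shaft in torsion, so tau_max = (2·T) / (π·r^3) (SI units).
  Case 1: tau_max = (2 × 5800) / (π × 0.0378^3) = 6.836 × 10⁷ Pa = 68.36 MPa
  Case 2: tau_max = (2 × 6060) / (π × 0.0636^3) = 1.5 × 10⁷ Pa = 15 MPa
  Case 3: tau_max = (2 × 5590) / (π × 0.0746^3) = 8.572 × 10⁶ Pa = 8.572 MPa
  Case 4: tau_max = (2 × 1300) / (π × 0.0305^3) = 2.917 × 10⁷ Pa = 29.17 MPa
Ordering: 68.36 MPa (case 1) > 29.17 MPa (case 4) > 15 MPa (case 2) > 8.572 MPa (case 3)
Final answer: 1, 4, 2, 3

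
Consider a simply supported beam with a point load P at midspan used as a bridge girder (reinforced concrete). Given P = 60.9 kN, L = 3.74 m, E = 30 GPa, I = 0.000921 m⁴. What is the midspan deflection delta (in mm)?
Model: a simply supported beam with a point load P at midspan, so delta = (P·L^3) / (48·E·I).
Convert to SI units:
  P = 60.9 kN = 60900 N
  E = 30 GPa = 3 × 10¹⁰ Pa
Substitute:
  delta = (60900 × 3.74^3) / (48 × (3 × 10¹⁰) × 0.000921)
  delta = 0.002402 m
Convert: delta = 0.002402 m = 2.402 mm
Final answer: delta = 2.402 mm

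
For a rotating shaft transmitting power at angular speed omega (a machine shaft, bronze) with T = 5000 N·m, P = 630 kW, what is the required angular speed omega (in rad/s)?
Model: a rotating shaft transmitting power at angular speed omega, so P = T·omega.
Solve for omega: omega = P / T.
Convert to SI units:
  P = 630 kW = 630000 W
Substitute:
  omega = 630000 / 5000
  omega = 126 rad/s
Final answer: omega = 126 rad/s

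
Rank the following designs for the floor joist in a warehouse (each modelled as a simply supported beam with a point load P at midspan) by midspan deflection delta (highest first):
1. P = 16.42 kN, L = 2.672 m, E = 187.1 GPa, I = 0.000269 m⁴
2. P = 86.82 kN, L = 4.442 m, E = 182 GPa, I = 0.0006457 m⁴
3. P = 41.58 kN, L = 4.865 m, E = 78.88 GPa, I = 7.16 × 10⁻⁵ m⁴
Model: a simply supported beam with a point load P at midspan, so delta = (P·L^3) / (48·E·I) (SI units).
  Case 1: delta = (16420 × 2.672^3) / (48 × (1.871 × 10¹¹) × 0.000269) = 0.0001297 m = 0.1297 mm
  Case 2: delta = (86820 × 4.442^3) / (48 × (1.82 × 10¹¹) × 0.0006457) = 0.001349 m = 1.349 mm
  Case 3: delta = (41580 × 4.865^3) / (48 × (7.888 × 10¹⁰) × (7.16 × 10⁻⁵)) = 0.01766 m = 17.66 mm
Ordering: 17.66 mm (case 3) > 1.349 mm (case 2) > 0.1297 mm (case 1)
Final answer: 3, 2, 1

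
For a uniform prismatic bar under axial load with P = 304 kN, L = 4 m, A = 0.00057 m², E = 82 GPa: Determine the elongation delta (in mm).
Model: a uniform prismatic bar under axial load, so delta = (P·L) / (A·E).
Convert to SI units:
  P = 304 kN = 304000 N
  E = 82 GPa = 8.2 × 10¹⁰ Pa
Substitute:
  delta = (304000 × 4) / (0.00057 × (8.2 × 10¹⁰))
  delta = 0.02602 m
Convert: delta = 0.02602 m = 26.02 mm
Final answer: delta = 26.02 mm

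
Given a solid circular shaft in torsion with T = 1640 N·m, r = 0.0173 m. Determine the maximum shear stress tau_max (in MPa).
Model: a solid circular shaft in torsion, so tau_max = (2·T) / (π·r^3).
Substitute:
  tau_max = (2 × 1640) / (π × 0.0173^3)
  tau_max = 2.016 × 10⁸ Pa
Convert: tau_max = 2.016 × 10⁸ Pa = 201.6 MPa
Final answer: tau_max = 201.6 MPa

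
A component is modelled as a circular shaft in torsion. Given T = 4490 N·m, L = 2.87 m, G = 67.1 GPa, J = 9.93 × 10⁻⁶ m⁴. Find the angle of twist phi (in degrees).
Model: a circular shaft in torsion, so phi = (T·L) / (G·J).
Convert to SI units:
  G = 67.1 GPa = 6.71 × 10¹⁰ Pa
Substitute:
  phi = (4490 × 2.87) / ((6.71 × 10¹⁰) × (9.93 × 10⁻⁶))
  phi = 0.01934 rad
Convert to degrees: phi = 0.01934 × 180/π = 1.108°
Final answer: phi = 1.108°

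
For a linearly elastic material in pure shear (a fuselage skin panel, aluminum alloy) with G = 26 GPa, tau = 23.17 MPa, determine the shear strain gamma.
Model: a linearly elastic material in pure shear, so tau = G·gamma.
Solve for gamma: gamma = tau / G.
Convert to SI units:
  G = 26 GPa = 2.6 × 10¹⁰ Pa
  tau = 23.17 MPa = 2.317 × 10⁷ Pa
Substitute:
  gamma = (2.317 × 10⁷) / (2.6 × 10¹⁰)
  gamma = 0.0008912
Final answer: gamma = 0.0008912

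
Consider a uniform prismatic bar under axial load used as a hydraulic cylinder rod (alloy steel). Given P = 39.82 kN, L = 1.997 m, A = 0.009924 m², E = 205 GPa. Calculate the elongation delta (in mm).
Model: a uniform prismatic bar under axial load, so delta = (P·L) / (A·E).
Convert to SI units:
  P = 39.82 kN = 39820 N
  E = 205 GPa = 2.05 × 10¹¹ Pa
Substitute:
  delta = (39820 × 1.997) / (0.009924 × (2.05 × 10¹¹))
  delta = 3.909 × 10⁻⁵ m
Convert: delta = 3.909 × 10⁻⁵ m = 0.03909 mm
Final answer: delta = 0.03909 mm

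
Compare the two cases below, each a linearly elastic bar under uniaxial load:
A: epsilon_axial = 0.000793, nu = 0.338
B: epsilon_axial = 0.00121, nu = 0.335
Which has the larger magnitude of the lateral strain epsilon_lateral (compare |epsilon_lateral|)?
Model: a linearly elastic bar under uniaxial load, so epsilon_lateral = -nu·epsilon_axial (SI units).
  A: epsilon_lateral = -(0.338 × 0.000793) = -0.000268
  B: epsilon_lateral = -(0.335 × 0.00121) = -0.0004054
|epsilon_lateral|: A = 0.000268, B = 0.0004054, so B is larger in magnitude.
Final answer: B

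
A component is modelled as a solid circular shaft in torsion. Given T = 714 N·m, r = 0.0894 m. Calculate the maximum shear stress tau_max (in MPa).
Model: a solid circular shaft in torsion, so tau_max = (2·T) / (π·r^3).
Substitute:
  tau_max = (2 × 714) / (π × 0.0894^3)
  tau_max = 636200 Pa
Convert: tau_max = 636200 Pa = 0.6362 MPa
Final answer: tau_max = 0.6362 MPa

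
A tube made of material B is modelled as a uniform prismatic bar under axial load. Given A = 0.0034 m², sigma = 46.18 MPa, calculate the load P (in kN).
Model: a uniform prismatic bar under axial load, so sigma = P / A.
Solve for P: P = sigma·A.
Convert to SI units:
  sigma = 46.18 MPa = 4.618 × 10⁷ Pa
Substitute:
  P = (4.618 × 10⁷) × 0.0034
  P = 157000 N
Convert: P = 157000 N = 157 kN
Final answer: P = 157 kN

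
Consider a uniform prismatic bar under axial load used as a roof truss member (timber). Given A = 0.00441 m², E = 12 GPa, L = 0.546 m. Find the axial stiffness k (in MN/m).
Model: a uniform prismatic bar under axial load, so k = (A·E) / L.
Convert to SI units:
  E = 12 GPa = 1.2 × 10¹⁰ Pa
Substitute:
  k = (0.00441 × (1.2 × 10¹⁰)) / 0.546
  k = 9.692 × 10⁷ N/m
Convert: k = 9.692 × 10⁷ N/m = 96.92 MN/m
Final answer: k = 96.92 MN/m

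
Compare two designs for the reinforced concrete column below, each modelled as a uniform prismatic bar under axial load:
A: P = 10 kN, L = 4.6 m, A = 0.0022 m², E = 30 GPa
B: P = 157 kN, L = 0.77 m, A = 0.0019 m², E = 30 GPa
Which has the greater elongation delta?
Model: a uniform prismatic bar under axial load, so delta = (P·L) / (A·E) (SI units).
  A: delta = (10000 × 4.6) / (0.0022 × (3 × 10¹⁰)) = 0.000697 m = 0.697 mm
  B: delta = (157000 × 0.77) / (0.0019 × (3 × 10¹⁰)) = 0.002121 m = 2.121 mm
2.121 mm > 0.697 mm, so B is larger.
Final answer: B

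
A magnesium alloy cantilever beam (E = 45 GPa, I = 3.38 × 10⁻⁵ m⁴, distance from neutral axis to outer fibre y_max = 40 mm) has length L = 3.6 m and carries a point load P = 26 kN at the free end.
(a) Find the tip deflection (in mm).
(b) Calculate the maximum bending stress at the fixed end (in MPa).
(a) Tip deflection of a cantilever with an end point load: δ = P·L^3 / (3·E·I). Convert P = 26 kN = 26000 N, E = 45 GPa = 4.5 × 10¹⁰ Pa.
  δ = (26000 × 3.6^3) / (3 × (4.5 × 10¹⁰) × (3.38 × 10⁻⁵)) = 0.2658 m = 265.8 mm
(b) Maximum bending moment at the fixed end: M = P·L = 26000 × 3.6 = 93600 N·m. Convert y_max = 40 mm = 0.04 m.
  σ = M·y_max / I = (93600 × 0.04) / (3.38 × 10⁻⁵) = 1.108 × 10⁸ Pa = 110.8 MPa
Final answer: (a) δ = 265.8 mm, (b) σ = 110.8 MPa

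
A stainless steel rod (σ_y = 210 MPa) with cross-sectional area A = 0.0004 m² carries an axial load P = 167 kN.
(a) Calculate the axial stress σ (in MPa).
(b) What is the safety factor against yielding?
(a) Axial stress σ = P/A. Convert P = 167 kN = 167000 N.
  σ = 167000 / 0.0004 = 4.175 × 10⁸ Pa = 417.5 MPa
(b) Safety factor SF = σ_y/σ = 210 / 417.5 = 0.503
Final answer: (a) σ = 417.5 MPa, (b) SF = 0.503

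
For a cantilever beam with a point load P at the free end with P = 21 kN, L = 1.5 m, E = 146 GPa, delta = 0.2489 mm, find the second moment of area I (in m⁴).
Model: a cantilever beam with a point load P at the free end, so delta = (P·L^3) / (3·E·I).
Solve for I: I = (P·L^3) / (3·delta·E).
Convert to SI units:
  P = 21 kN = 21000 N
  E = 146 GPa = 1.46 × 10¹¹ Pa
  delta = 0.2489 mm = 0.0002489 m
Substitute:
  I = (21000 × 1.5^3) / (3 × 0.0002489 × (1.46 × 10¹¹))
  I = 0.0006501 m⁴
Final answer: I = 0.0006501 m⁴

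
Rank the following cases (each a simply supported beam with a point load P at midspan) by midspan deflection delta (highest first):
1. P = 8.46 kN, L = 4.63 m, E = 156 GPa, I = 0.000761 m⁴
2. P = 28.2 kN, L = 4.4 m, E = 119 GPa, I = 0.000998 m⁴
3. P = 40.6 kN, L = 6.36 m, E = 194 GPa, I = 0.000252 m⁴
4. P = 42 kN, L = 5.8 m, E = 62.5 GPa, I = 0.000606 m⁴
Model: a simply supported beam with a point load P at midspan, so delta = (P·L^3) / (48·E·I) (SI units).
  Case 1: delta = (8460 × 4.63^3) / (48 × (1.56 × 10¹¹) × 0.000761) = 0.0001474 m = 0.1474 mm
  Case 2: delta = (28200 × 4.4^3) / (48 × (1.19 × 10¹¹) × 0.000998) = 0.0004214 m = 0.4214 mm
  Case 3: delta = (40600 × 6.36^3) / (48 × (1.94 × 10¹¹) × 0.000252) = 0.004451 m = 4.451 mm
  Case 4: delta = (42000 × 5.8^3) / (48 × (6.25 × 10¹⁰) × 0.000606) = 0.004508 m = 4.508 mm
Ordering: 4.508 mm (case 4) > 4.451 mm (case 3) > 0.4214 mm (case 2) > 0.1474 mm (case 1)
Final answer: 4, 3, 2, 1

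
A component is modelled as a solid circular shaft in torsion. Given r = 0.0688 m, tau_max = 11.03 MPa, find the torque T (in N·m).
Model: a solid circular shaft in torsion, so tau_max = (2·T) / (π·r^3).
Solve for T: T = (π·tau_max·r^3) / 2.
Convert to SI units:
  tau_max = 11.03 MPa = 1.103 × 10⁷ Pa
Substitute:
  T = (π × (1.103 × 10⁷) × 0.0688^3) / 2
  T = 5642 N·m
Final answer: T = 5642 N·m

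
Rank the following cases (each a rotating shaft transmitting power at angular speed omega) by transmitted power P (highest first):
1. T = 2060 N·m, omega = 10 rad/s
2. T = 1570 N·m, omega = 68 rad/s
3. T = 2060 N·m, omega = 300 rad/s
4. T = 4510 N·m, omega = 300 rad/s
Model: a rotating shaft transmitting power at angular speed omega, so P = T·omega (SI units).
  Case 1: P = 2060 × 10 = 20600 W = 20.6 kW
  Case 2: P = 1570 × 68 = 106800 W = 106.8 kW
  Case 3: P = 2060 × 300 = 618000 W = 618 kW
  Case 4: P = 4510 × 300 = 1.353 × 10⁶ W = 1353 kW
Ordering: 1353 kW (case 4) > 618 kW (case 3) > 106.8 kW (case 2) > 20.6 kW (case 1)
Final answer: 4, 3, 2, 1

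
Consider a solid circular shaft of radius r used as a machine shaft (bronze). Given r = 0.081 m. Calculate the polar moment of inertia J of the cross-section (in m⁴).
Model: a solid circular shaft of radius r, so J = (π·r^4) / 2.
Substitute:
  J = (π × 0.081^4) / 2
  J = 6.762 × 10⁻⁵ m⁴
Final answer: J = 6.762 × 10⁻⁵ m⁴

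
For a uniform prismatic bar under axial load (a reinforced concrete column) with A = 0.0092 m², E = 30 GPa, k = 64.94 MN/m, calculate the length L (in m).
Model: a uniform prismatic bar under axial load, so k = (A·E) / L.
Solve for L: L = (A·E) / k.
Convert to SI units:
  E = 30 GPa = 3 × 10¹⁰ Pa
  k = 64.94 MN/m = 6.494 × 10⁷ N/m
Substitute:
  L = (0.0092 × (3 × 10¹⁰)) / (6.494 × 10⁷)
  L = 4.25 m
Final answer: L = 4.25 m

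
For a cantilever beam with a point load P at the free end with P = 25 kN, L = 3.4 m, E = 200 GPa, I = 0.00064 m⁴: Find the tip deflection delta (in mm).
Model: a cantilever beam with a point load P at the free end, so delta = (P·L^3) / (3·E·I).
Convert to SI units:
  P = 25 kN = 25000 N
  E = 200 GPa = 2 × 10¹¹ Pa
Substitute:
  delta = (25000 × 3.4^3) / (3 × (2 × 10¹¹) × 0.00064)
  delta = 0.002559 m
Convert: delta = 0.002559 m = 2.559 mm
Final answer: delta = 2.559 mm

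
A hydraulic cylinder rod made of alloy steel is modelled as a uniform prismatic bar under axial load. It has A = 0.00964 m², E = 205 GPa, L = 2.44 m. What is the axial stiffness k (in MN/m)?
Model: a uniform prismatic bar under axial load, so k = (A·E) / L.
Convert to SI units:
  E = 205 GPa = 2.05 × 10¹¹ Pa
Substitute:
  k = (0.00964 × (2.05 × 10¹¹)) / 2.44
  k = 8.099 × 10⁸ N/m
Convert: k = 8.099 × 10⁸ N/m = 809.9 MN/m
Final answer: k = 809.9 MN/m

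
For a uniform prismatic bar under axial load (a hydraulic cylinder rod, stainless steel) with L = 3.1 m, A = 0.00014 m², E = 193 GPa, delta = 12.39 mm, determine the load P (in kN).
Model: a uniform prismatic bar under axial load, so delta = (P·L) / (A·E).
Solve for P: P = (delta·A·E) / L.
Convert to SI units:
  E = 193 GPa = 1.93 × 10¹¹ Pa
  delta = 12.39 mm = 0.01239 m
Substitute:
  P = (0.01239 × 0.00014 × (1.93 × 10¹¹)) / 3.1
  P = 108000 N
Convert: P = 108000 N = 108 kN
Final answer: P = 108 kN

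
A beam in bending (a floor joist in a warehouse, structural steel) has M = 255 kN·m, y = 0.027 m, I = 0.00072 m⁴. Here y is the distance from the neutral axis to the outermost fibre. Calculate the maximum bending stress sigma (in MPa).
Model: a beam in bending, so sigma = (M·y) / I.
Convert to SI units:
  M = 255 kN·m = 255000 N·m
Substitute:
  sigma = (255000 × 0.027) / 0.00072
  sigma = 9.562 × 10⁶ Pa
Convert: sigma = 9.562 × 10⁶ Pa = 9.562 MPa
Final answer: sigma = 9.562 MPa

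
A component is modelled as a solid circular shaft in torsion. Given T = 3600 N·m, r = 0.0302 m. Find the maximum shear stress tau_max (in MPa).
Model: a solid circular shaft in torsion, so tau_max = (2·T) / (π·r^3).
Substitute:
  tau_max = (2 × 3600) / (π × 0.0302^3)
  tau_max = 8.321 × 10⁷ Pa
Convert: tau_max = 8.321 × 10⁷ Pa = 83.21 MPa
Final answer: tau_max = 83.21 MPa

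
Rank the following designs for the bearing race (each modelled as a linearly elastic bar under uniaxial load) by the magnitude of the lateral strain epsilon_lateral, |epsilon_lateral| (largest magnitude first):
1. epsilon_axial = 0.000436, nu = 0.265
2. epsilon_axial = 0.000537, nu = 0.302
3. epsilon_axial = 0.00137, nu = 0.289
Model: a linearly elastic bar under uniaxial load, so epsilon_lateral = -nu·epsilon_axial (SI units).
  Case 1: epsilon_lateral = -(0.265 × 0.000436) = -0.0001155
  Case 2: epsilon_lateral = -(0.302 × 0.000537) = -0.0001622
  Case 3: epsilon_lateral = -(0.289 × 0.00137) = -0.0003959
Ordering by |epsilon_lateral|: 0.0003959 (case 3) > 0.0001622 (case 2) > 0.0001155 (case 1)
Final answer: 3, 2, 1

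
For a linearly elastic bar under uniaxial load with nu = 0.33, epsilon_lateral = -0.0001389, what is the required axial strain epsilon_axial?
Model: a linearly elastic bar under uniaxial load, so epsilon_lateral = -nu·epsilon_axial.
Solve for epsilon_axial: epsilon_axial = -epsilon_lateral / nu.
Substitute:
  epsilon_axial = -(-0.0001389) / 0.33
  epsilon_axial = 0.0004209
Final answer: epsilon_axial = 0.0004209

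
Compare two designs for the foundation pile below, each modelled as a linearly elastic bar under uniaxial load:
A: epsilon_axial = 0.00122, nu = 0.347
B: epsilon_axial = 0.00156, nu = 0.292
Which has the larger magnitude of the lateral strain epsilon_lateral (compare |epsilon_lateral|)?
Model: a linearly elastic bar under uniaxial load, so epsilon_lateral = -nu·epsilon_axial (SI units).
  A: epsilon_lateral = -(0.347 × 0.00122) = -0.0004233
  B: epsilon_lateral = -(0.292 × 0.00156) = -0.0004555
|epsilon_lateral|: A = 0.0004233, B = 0.0004555, so B is larger in magnitude.
Final answer: B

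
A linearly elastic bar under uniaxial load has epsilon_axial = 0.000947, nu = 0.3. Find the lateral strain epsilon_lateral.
Model: a linearly elastic bar under uniaxial load, so epsilon_lateral = -nu·epsilon_axial.
Substitute:
  epsilon_lateral = -(0.3 × 0.000947)
  epsilon_lateral = -0.0002841
Final answer: epsilon_lateral = -0.0002841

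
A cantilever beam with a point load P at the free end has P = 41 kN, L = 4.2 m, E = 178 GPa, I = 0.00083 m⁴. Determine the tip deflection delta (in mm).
Model: a cantilever beam with a point load P at the free end, so delta = (P·L^3) / (3·E·I).
Convert to SI units:
  P = 41 kN = 41000 N
  E = 178 GPa = 1.78 × 10¹¹ Pa
Substitute:
  delta = (41000 × 4.2^3) / (3 × (1.78 × 10¹¹) × 0.00083)
  delta = 0.006853 m
Convert: delta = 0.006853 m = 6.853 mm
Final answer: delta = 6.853 mm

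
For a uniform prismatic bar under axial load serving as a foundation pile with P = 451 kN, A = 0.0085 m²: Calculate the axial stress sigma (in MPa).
Model: a uniform prismatic bar under axial load, so sigma = P / A.
Convert to SI units:
  P = 451 kN = 451000 N
Substitute:
  sigma = 451000 / 0.0085
  sigma = 5.306 × 10⁷ Pa
Convert: sigma = 5.306 × 10⁷ Pa = 53.06 MPa
Final answer: sigma = 53.06 MPa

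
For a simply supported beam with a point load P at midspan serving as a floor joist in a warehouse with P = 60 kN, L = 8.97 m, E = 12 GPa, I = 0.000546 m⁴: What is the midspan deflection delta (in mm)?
Model: a simply supported beam with a point load P at midspan, so delta = (P·L^3) / (48·E·I).
Convert to SI units:
  P = 60 kN = 60000 N
  E = 12 GPa = 1.2 × 10¹⁰ Pa
Substitute:
  delta = (60000 × 8.97^3) / (48 × (1.2 × 10¹⁰) × 0.000546)
  delta = 0.1377 m
Convert: delta = 0.1377 m = 137.7 mm
Final answer: delta = 137.7 mm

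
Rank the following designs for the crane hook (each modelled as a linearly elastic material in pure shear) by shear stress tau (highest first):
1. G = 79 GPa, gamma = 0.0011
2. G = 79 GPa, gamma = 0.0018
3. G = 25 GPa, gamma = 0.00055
Model: a linearly elastic material in pure shear, so tau = G·gamma (SI units).
  Case 1: tau = (7.9 × 10¹⁰) × 0.0011 = 8.69 × 10⁷ Pa = 86.9 MPa
  Case 2: tau = (7.9 × 10¹⁰) × 0.0018 = 1.422 × 10⁸ Pa = 142.2 MPa
  Case 3: tau = (2.5 × 10¹⁰) × 0.00055 = 1.375 × 10⁷ Pa = 13.75 MPa
Ordering: 142.2 MPa (case 2) > 86.9 MPa (case 1) > 13.75 MPa (case 3)
Final answer: 2, 1, 3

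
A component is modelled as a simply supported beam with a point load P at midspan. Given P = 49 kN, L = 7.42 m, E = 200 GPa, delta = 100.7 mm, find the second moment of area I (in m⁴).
Model: a simply supported beam with a point load P at midspan, so delta = (P·L^3) / (48·E·I).
Solve for I: I = (P·L^3) / (48·delta·E).
Convert to SI units:
  P = 49 kN = 49000 N
  E = 200 GPa = 2 × 10¹¹ Pa
  delta = 100.7 mm = 0.1007 m
Substitute:
  I = (49000 × 7.42^3) / (48 × 0.1007 × (2 × 10¹¹))
  I = 2.071 × 10⁻⁵ m⁴
Final answer: I = 2.071 × 10⁻⁵ m⁴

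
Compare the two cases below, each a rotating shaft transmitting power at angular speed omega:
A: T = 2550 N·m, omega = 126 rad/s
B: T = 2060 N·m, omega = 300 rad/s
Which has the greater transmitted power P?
Model: a rotating shaft transmitting power at angular speed omega, so P = T·omega (SI units).
  A: P = 2550 × 126 = 321300 W = 321.3 kW
  B: P = 2060 × 300 = 618000 W = 618 kW
618 kW > 321.3 kW, so B is larger.
Final answer: B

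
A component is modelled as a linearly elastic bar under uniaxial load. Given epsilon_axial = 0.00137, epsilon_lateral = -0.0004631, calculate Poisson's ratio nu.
Model: a linearly elastic bar under uniaxial load, so epsilon_lateral = -nu·epsilon_axial.
Solve for nu: nu = -epsilon_lateral / epsilon_axial.
Substitute:
  nu = -(-0.0004631) / 0.00137
  nu = 0.338
Final answer: nu = 0.338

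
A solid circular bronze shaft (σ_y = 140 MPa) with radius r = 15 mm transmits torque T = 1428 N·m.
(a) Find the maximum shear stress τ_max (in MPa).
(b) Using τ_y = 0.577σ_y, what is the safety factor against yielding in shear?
(a) For a solid circular shaft, τ_max = T·r/J with J = π·r^4/2, i.e. τ_max = 2·T / (π·r^3). Convert r = 15 mm = 0.015 m.
  τ_max = (2 × 1428) / (π × 0.015^3) = 2.694 × 10⁸ Pa = 269.4 MPa
(b) τ_y = 0.577 × 140 = 80.78 MPa
  SF = τ_y/τ_max = 80.78 / 269.4 = 0.2999
Final answer: (a) τ_max = 269.4 MPa, (b) SF = 0.2999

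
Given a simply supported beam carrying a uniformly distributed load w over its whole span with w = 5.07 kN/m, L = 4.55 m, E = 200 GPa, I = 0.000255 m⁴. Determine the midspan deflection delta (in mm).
Model: a simply supported beam carrying a uniformly distributed load w over its whole span, so delta = (5·w·L^4) / (384·E·I).
Convert to SI units:
  w = 5.07 kN/m = 5070 N/m
  E = 200 GPa = 2 × 10¹¹ Pa
Substitute:
  delta = (5 × 5070 × 4.55^4) / (384 × (2 × 10¹¹) × 0.000255)
  delta = 0.0005548 m
Convert: delta = 0.0005548 m = 0.5548 mm
Final answer: delta = 0.5548 mm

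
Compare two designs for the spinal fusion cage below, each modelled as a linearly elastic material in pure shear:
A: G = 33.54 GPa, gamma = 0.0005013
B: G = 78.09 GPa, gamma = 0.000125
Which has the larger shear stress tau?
Model: a linearly elastic material in pure shear, so tau = G·gamma (SI units).
  A: tau = (3.354 × 10¹⁰) × 0.0005013 = 1.681 × 10⁷ Pa = 16.81 MPa
  B: tau = (7.809 × 10¹⁰) × 0.000125 = 9.761 × 10⁶ Pa = 9.761 MPa
16.81 MPa > 9.761 MPa, so A is larger.
Final answer: A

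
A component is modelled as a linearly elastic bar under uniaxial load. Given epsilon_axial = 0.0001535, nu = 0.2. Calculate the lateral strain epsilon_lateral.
Model: a linearly elastic bar under uniaxial load, so epsilon_lateral = -nu·epsilon_axial.
Substitute:
  epsilon_lateral = -(0.2 × 0.0001535)
  epsilon_lateral = -3.07 × 10⁻⁵
Final answer: epsilon_lateral = -3.07 × 10⁻⁵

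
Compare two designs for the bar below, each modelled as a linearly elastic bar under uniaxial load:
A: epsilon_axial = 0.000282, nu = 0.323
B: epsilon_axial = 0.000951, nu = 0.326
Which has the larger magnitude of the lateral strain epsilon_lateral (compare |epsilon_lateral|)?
Model: a linearly elastic bar under uniaxial load, so epsilon_lateral = -nu·epsilon_axial (SI units).
  A: epsilon_lateral = -(0.323 × 0.000282) = -9.109 × 10⁻⁵
  B: epsilon_lateral = -(0.326 × 0.000951) = -0.00031
|epsilon_lateral|: A = 9.109 × 10⁻⁵, B = 0.00031, so B is larger in magnitude.
Final answer: B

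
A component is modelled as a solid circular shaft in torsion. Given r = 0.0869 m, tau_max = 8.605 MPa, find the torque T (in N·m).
Model: a solid circular shaft in torsion, so tau_max = (2·T) / (π·r^3).
Solve for T: T = (π·tau_max·r^3) / 2.
Convert to SI units:
  tau_max = 8.605 MPa = 8.605 × 10⁶ Pa
Substitute:
  T = (π × (8.605 × 10⁶) × 0.0869^3) / 2
  T = 8870 N·m
Final answer: T = 8870 N·m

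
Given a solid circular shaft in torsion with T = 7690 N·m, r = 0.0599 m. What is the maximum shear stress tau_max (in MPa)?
Model: a solid circular shaft in torsion, so tau_max = (2·T) / (π·r^3).
Substitute:
  tau_max = (2 × 7690) / (π × 0.0599^3)
  tau_max = 2.278 × 10⁷ Pa
Convert: tau_max = 2.278 × 10⁷ Pa = 22.78 MPa
Final answer: tau_max = 22.78 MPa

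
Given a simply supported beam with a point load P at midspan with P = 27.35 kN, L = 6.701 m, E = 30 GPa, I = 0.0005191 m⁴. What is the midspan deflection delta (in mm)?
Model: a simply supported beam with a point load P at midspan, so delta = (P·L^3) / (48·E·I).
Convert to SI units:
  P = 27.35 kN = 27350 N
  E = 30 GPa = 3 × 10¹⁰ Pa
Substitute:
  delta = (27350 × 6.701^3) / (48 × (3 × 10¹⁰) × 0.0005191)
  delta = 0.01101 m
Convert: delta = 0.01101 m = 11.01 mm
Final answer: delta = 11.01 mm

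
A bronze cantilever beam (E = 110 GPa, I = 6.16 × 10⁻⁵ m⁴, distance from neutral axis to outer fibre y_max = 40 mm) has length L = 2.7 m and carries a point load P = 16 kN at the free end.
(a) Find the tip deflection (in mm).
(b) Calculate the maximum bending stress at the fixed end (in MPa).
(a) Tip deflection of a cantilever with an end point load: δ = P·L^3 / (3·E·I). Convert P = 16 kN = 16000 N, E = 110 GPa = 1.1 × 10¹¹ Pa.
  δ = (16000 × 2.7^3) / (3 × (1.1 × 10¹¹) × (6.16 × 10⁻⁵)) = 0.01549 m = 15.49 mm
(b) Maximum bending moment at the fixed end: M = P·L = 16000 × 2.7 = 43200 N·m. Convert y_max = 40 mm = 0.04 m.
  σ = M·y_max / I = (43200 × 0.04) / (6.16 × 10⁻⁵) = 2.805 × 10⁷ Pa = 28.05 MPa
Final answer: (a) δ = 15.49 mm, (b) σ = 28.05 MPa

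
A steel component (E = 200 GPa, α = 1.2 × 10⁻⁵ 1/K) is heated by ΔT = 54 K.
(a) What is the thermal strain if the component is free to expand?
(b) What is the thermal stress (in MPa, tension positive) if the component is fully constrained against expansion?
(a) Free thermal strain ε_th = α·ΔT = (1.2 × 10⁻⁵) × 54 = 0.000648
(b) Fully constrained, the expansion is suppressed, so σ = -E·α·ΔT. Convert E = 200 GPa = 2 × 10¹¹ Pa.
  σ = -(2 × 10¹¹) × (1.2 × 10⁻⁵) × 54 = -1.296 × 10⁸ Pa = -129.6 MPa (compressive)
Final answer: (a) ε_th = 0.000648, (b) σ = -129.6 MPa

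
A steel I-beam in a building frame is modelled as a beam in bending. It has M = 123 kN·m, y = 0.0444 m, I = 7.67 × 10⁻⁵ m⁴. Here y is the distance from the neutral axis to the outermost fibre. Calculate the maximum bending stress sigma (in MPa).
Model: a beam in bending, so sigma = (M·y) / I.
Convert to SI units:
  M = 123 kN·m = 123000 N·m
Substitute:
  sigma = (123000 × 0.0444) / (7.67 × 10⁻⁵)
  sigma = 7.12 × 10⁷ Pa
Convert: sigma = 7.12 × 10⁷ Pa = 71.2 MPa
Final answer: sigma = 71.2 MPa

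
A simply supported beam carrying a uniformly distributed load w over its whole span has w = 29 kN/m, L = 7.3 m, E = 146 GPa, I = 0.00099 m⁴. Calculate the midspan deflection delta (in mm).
Model: a simply supported beam carrying a uniformly distributed load w over its whole span, so delta = (5·w·L^4) / (384·E·I).
Convert to SI units:
  w = 29 kN/m = 29000 N/m
  E = 146 GPa = 1.46 × 10¹¹ Pa
Substitute:
  delta = (5 × 29000 × 7.3^4) / (384 × (1.46 × 10¹¹) × 0.00099)
  delta = 0.007419 m
Convert: delta = 0.007419 m = 7.419 mm
Final answer: delta = 7.419 mm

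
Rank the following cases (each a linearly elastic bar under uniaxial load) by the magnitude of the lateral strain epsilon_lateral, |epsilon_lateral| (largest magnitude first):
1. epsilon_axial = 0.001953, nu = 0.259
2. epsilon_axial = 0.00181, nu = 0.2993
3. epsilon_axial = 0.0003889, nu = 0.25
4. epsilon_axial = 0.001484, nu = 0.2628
Model: a linearly elastic bar under uniaxial load, so epsilon_lateral = -nu·epsilon_axial (SI units).
  Case 1: epsilon_lateral = -(0.259 × 0.001953) = -0.0005058
  Case 2: epsilon_lateral = -(0.2993 × 0.00181) = -0.0005417
  Case 3: epsilon_lateral = -(0.25 × 0.0003889) = -9.723 × 10⁻⁵
  Case 4: epsilon_lateral = -(0.2628 × 0.001484) = -0.00039
Ordering by |epsilon_lateral|: 0.0005417 (case 2) > 0.0005058 (case 1) > 0.00039 (case 4) > 9.723 × 10⁻⁵ (case 3)
Final answer: 2, 1, 4, 3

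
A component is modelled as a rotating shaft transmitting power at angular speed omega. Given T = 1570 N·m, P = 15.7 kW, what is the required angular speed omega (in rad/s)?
Model: a rotating shaft transmitting power at angular speed omega, so P = T·omega.
Solve for omega: omega = P / T.
Convert to SI units:
  P = 15.7 kW = 15700 W
Substitute:
  omega = 15700 / 1570
  omega = 10 rad/s
Final answer: omega = 10 rad/s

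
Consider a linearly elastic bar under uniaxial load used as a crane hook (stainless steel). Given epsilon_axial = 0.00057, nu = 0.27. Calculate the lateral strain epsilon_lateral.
Model: a linearly elastic bar under uniaxial load, so epsilon_lateral = -nu·epsilon_axial.
Substitute:
  epsilon_lateral = -(0.27 × 0.00057)
  epsilon_lateral = -0.0001539
Final answer: epsilon_lateral = -0.0001539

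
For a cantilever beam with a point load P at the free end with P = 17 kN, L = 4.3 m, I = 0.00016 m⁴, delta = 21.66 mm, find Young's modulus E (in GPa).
Model: a cantilever beam with a point load P at the free end, so delta = (P·L^3) / (3·E·I).
Solve for E: E = (P·L^3) / (3·delta·I).
Convert to SI units:
  P = 17 kN = 17000 N
  delta = 21.66 mm = 0.02166 m
Substitute:
  E = (17000 × 4.3^3) / (3 × 0.02166 × 0.00016)
  E = 1.3 × 10¹¹ Pa
Convert: E = 1.3 × 10¹¹ Pa = 130 GPa
Final answer: E = 130 GPa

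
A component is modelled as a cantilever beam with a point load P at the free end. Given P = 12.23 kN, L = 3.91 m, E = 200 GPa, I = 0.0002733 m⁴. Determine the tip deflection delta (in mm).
Model: a cantilever beam with a point load P at the free end, so delta = (P·L^3) / (3·E·I).
Convert to SI units:
  P = 12.23 kN = 12230 N
  E = 200 GPa = 2 × 10¹¹ Pa
Substitute:
  delta = (12230 × 3.91^3) / (3 × (2 × 10¹¹) × 0.0002733)
  delta = 0.004458 m
Convert: delta = 0.004458 m = 4.458 mm
Final answer: delta = 4.458 mm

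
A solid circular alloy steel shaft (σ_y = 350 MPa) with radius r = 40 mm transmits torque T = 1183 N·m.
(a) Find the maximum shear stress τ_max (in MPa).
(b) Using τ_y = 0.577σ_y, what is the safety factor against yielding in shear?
(a) For a solid circular shaft, τ_max = T·r/J with J = π·r^4/2, i.e. τ_max = 2·T / (π·r^3). Convert r = 40 mm = 0.04 m.
  τ_max = (2 × 1183) / (π × 0.04^3) = 1.177 × 10⁷ Pa = 11.77 MPa
(b) τ_y = 0.577 × 350 = 201.95 MPa
  SF = τ_y/τ_max = 201.95 / 11.77 = 17.16
Final answer: (a) τ_max = 11.77 MPa, (b) SF = 17.16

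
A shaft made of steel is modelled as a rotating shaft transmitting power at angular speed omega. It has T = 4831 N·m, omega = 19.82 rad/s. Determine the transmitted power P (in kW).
Model: a rotating shaft transmitting power at angular speed omega, so P = T·omega.
Substitute:
  P = 4831 × 19.82
  P = 95750 W
Convert: P = 95750 W = 95.75 kW
Final answer: P = 95.75 kW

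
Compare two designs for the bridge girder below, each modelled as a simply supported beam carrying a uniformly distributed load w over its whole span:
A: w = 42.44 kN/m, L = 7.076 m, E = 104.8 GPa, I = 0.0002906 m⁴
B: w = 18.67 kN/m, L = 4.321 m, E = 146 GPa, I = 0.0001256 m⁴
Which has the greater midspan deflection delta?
Model: a simply supported beam carrying a uniformly distributed load w over its whole span, so delta = (5·w·L^4) / (384·E·I) (SI units).
  A: delta = (5 × 42440 × 7.076^4) / (384 × (1.048 × 10¹¹) × 0.0002906) = 0.04549 m = 45.49 mm
  B: delta = (5 × 18670 × 4.321^4) / (384 × (1.46 × 10¹¹) × 0.0001256) = 0.004621 m = 4.621 mm
45.49 mm > 4.621 mm, so A is larger.
Final answer: A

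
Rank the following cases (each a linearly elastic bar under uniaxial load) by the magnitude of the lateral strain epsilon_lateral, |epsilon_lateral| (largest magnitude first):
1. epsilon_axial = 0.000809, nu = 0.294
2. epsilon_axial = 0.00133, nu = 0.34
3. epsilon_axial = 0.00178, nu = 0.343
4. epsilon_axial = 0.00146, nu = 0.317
Model: a linearly elastic bar under uniaxial load, so epsilon_lateral = -nu·epsilon_axial (SI units).
  Case 1: epsilon_lateral = -(0.294 × 0.000809) = -0.0002378
  Case 2: epsilon_lateral = -(0.34 × 0.00133) = -0.0004522
  Case 3: epsilon_lateral = -(0.343 × 0.00178) = -0.0006105
  Case 4: epsilon_lateral = -(0.317 × 0.00146) = -0.0004628
Ordering by |epsilon_lateral|: 0.0006105 (case 3) > 0.0004628 (case 4) > 0.0004522 (case 2) > 0.0002378 (case 1)
Final answer: 3, 4, 2, 1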